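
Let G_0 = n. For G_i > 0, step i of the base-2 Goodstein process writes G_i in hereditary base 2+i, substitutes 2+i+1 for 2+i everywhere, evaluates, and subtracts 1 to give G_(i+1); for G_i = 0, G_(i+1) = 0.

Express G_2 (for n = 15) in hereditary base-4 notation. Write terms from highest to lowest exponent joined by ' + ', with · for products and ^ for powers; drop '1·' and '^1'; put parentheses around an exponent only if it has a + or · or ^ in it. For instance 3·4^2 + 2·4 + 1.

i=0: 15 = 2^(2 + 1) + 2^2 + 2 + 1 (b=2); 2→3: 3^(3 + 1) + 3^3 + 3 + 1 = 112; 112−1 = 111
i=1: 111 = 3^(3 + 1) + 3^3 + 3 (b=3); 3→4: 4^(4 + 1) + 4^4 + 4 = 1284; 1284−1 = 1283

4^(4 + 1) + 4^4 + 3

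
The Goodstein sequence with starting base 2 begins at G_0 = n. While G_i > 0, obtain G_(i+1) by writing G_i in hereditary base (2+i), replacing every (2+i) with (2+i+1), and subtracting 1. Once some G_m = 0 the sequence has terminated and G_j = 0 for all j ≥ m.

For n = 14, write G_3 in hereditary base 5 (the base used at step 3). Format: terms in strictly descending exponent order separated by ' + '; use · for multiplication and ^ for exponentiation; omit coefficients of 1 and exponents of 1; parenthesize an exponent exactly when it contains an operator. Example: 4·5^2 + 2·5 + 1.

step 0: 14 = 2^(2 + 1) + 2^2 + 2; sub 3 for 2: 3^(3 + 1) + 3^3 + 3; = 111; G_1 = 111−1 = 110
step 1: 110 = 3^(3 + 1) + 3^3 + 2; sub 4 for 3: 4^(4 + 1) + 4^4 + 2; = 1282; G_2 = 1282−1 = 1281
step 2: 1281 = 4^(4 + 1) + 4^4 + 1; sub 5 for 4: 5^(5 + 1) + 5^5 + 1; = 18751; G_3 = 18751−1 = 18750
step 3: 18750 = 5^(5 + 1) + 5^5; sub 6 for 5: 6^(6 + 1) + 6^6; = 326592; G_4 = 326592−1 = 326591

5^(5 + 1) + 5^5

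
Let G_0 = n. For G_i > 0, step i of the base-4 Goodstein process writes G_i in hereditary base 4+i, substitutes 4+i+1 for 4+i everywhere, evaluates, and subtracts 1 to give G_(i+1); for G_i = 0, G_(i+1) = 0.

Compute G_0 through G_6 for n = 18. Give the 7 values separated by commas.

[0] 18 ≡ 4^2 + 2 (base 4). Lift 5: 27. −1: 26.
[1] 26 ≡ 5^2 + 1 (base 5). Lift 6: 37. −1: 36.
[2] 36 ≡ 6^2 (base 6). Lift 7: 49. −1: 48.
[3] 48 ≡ 6·7 + 6 (base 7). Lift 8: 54. −1: 53.
[4] 53 ≡ 6·8 + 5 (base 8). Lift 9: 59. −1: 58.
[5] 58 ≡ 6·9 + 4 (base 9). Lift 10: 64. −1: 63.

18, 26, 36, 48, 53, 58, 63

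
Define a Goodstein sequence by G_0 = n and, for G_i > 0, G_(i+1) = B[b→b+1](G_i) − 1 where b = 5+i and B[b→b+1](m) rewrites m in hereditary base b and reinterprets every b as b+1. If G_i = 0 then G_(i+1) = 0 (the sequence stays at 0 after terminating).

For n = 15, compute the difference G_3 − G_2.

G_0 = 15. HB_5(15) = 3·5. Bump = 18. G_1 = 17.
G_1 = 17. HB_6(17) = 2·6 + 5. Bump = 19. G_2 = 18.
G_2 = 18. HB_7(18) = 2·7 + 4. Bump = 20. G_3 = 19.

1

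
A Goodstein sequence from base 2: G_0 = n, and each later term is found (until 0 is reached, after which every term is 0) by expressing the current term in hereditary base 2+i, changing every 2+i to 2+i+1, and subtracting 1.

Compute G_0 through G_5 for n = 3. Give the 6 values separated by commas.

3, 3, 3, 2, 1, 0

(0) 3|_2 = 2 + 1 ↦ 3 + 1|_3 = 4 ⇒ 3
(1) 3|_3 = 3 ↦ 4|_4 = 4 ⇒ 3
(2) 3|_4 = 3 ↦ 3|_5 = 3 ⇒ 2
(3) 2|_5 = 2 ↦ 2|_6 = 2 ⇒ 1
(4) 1|_6 = 1 ↦ 1|_7 = 1 ⇒ 0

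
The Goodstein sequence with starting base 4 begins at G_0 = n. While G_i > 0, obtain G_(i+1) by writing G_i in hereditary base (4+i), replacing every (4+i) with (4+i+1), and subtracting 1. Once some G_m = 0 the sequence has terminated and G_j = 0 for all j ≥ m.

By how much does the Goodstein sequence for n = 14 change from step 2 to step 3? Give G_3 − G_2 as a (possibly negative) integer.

G_0 = 14. HB_4(14) = 3·4 + 2. Bump = 17. G_1 = 16.
G_1 = 16. HB_5(16) = 3·5 + 1. Bump = 19. G_2 = 18.
G_2 = 18. HB_6(18) = 3·6. Bump = 21. G_3 = 20.

2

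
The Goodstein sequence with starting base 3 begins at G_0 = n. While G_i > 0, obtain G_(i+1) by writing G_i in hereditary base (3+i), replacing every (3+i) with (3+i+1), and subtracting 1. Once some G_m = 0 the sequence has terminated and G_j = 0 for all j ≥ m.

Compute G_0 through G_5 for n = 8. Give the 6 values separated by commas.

[0] 8 ≡ 2·3 + 2 (base 3). Lift 4: 10. −1: 9.
[1] 9 ≡ 2·4 + 1 (base 4). Lift 5: 11. −1: 10.
[2] 10 ≡ 2·5 (base 5). Lift 6: 12. −1: 11.
[3] 11 ≡ 6 + 5 (base 6). Lift 7: 12. −1: 11.
[4] 11 ≡ 7 + 4 (base 7). Lift 8: 12. −1: 11.

8, 9, 10, 11, 11, 11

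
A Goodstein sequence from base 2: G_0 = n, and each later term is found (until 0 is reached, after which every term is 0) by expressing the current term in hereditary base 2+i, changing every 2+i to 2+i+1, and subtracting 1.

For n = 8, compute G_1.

80

step 0: 8 = 2^(2 + 1); sub 3 for 2: 3^(3 + 1); = 81; G_1 = 81−1 = 80
step 1: 80 = 2·3^3 + 2·3^2 + 2·3 + 2; sub 4 for 3: 2·4^4 + 2·4^2 + 2·4 + 2; = 554; G_2 = 554−1 = 553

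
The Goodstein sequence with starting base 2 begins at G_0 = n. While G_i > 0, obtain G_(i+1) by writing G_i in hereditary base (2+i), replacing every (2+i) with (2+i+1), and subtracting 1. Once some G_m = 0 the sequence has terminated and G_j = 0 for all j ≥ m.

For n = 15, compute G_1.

111

step 0: 15 = 2^(2 + 1) + 2^2 + 2 + 1; sub 3 for 2: 3^(3 + 1) + 3^3 + 3 + 1; = 112; G_1 = 112−1 = 111
step 1: 111 = 3^(3 + 1) + 3^3 + 3; sub 4 for 3: 4^(4 + 1) + 4^4 + 4; = 1284; G_2 = 1284−1 = 1283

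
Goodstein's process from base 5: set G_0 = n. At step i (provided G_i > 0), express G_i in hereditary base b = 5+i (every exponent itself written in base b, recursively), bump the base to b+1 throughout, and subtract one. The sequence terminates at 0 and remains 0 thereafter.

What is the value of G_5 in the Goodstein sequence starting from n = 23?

i=0: 23 = 4·5 + 3 (b=5); 5→6: 4·6 + 3 = 27; 27−1 = 26
i=1: 26 = 4·6 + 2 (b=6); 6→7: 4·7 + 2 = 30; 30−1 = 29
i=2: 29 = 4·7 + 1 (b=7); 7→8: 4·8 + 1 = 33; 33−1 = 32
i=3: 32 = 4·8 (b=8); 8→9: 4·9 = 36; 36−1 = 35
i=4: 35 = 3·9 + 8 (b=9); 9→10: 3·10 + 8 = 38; 38−1 = 37

37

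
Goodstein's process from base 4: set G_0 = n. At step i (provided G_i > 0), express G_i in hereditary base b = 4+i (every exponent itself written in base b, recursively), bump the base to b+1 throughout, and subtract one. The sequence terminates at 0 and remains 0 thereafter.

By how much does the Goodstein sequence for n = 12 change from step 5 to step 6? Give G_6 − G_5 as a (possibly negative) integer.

i=0: 12 = 3·4 (b=4); 4→5: 3·5 = 15; 15−1 = 14
i=1: 14 = 2·5 + 4 (b=5); 5→6: 2·6 + 4 = 16; 16−1 = 15
i=2: 15 = 2·6 + 3 (b=6); 6→7: 2·7 + 3 = 17; 17−1 = 16
i=3: 16 = 2·7 + 2 (b=7); 7→8: 2·8 + 2 = 18; 18−1 = 17
i=4: 17 = 2·8 + 1 (b=8); 8→9: 2·9 + 1 = 19; 19−1 = 18
i=5: 18 = 2·9 (b=9); 9→10: 2·10 = 20; 20−1 = 19

1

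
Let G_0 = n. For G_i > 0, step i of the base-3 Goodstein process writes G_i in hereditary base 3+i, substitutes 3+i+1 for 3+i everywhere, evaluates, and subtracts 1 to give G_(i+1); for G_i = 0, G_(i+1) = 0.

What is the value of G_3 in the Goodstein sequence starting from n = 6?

7

6 —HB3→ 2·3 —bump→ 2·4 = 8 —(−1)→ 7
7 —HB4→ 4 + 3 —bump→ 5 + 3 = 8 —(−1)→ 7
7 —HB5→ 5 + 2 —bump→ 6 + 2 = 8 —(−1)→ 7
7 —HB6→ 6 + 1 —bump→ 7 + 1 = 8 —(−1)→ 7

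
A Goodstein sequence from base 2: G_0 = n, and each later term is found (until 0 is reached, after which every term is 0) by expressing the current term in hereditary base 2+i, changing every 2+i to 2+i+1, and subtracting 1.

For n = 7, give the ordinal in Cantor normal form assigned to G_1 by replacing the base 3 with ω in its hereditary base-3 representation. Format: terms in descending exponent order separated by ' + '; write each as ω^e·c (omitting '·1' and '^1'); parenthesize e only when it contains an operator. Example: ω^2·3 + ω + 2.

ω^ω + ω

G_0 = 7. HB_2(7) = 2^2 + 2 + 1. Bump = 31. G_1 = 30.
G_1 = 30. HB_3(30) = 3^3 + 3. Bump = 260. G_2 = 259.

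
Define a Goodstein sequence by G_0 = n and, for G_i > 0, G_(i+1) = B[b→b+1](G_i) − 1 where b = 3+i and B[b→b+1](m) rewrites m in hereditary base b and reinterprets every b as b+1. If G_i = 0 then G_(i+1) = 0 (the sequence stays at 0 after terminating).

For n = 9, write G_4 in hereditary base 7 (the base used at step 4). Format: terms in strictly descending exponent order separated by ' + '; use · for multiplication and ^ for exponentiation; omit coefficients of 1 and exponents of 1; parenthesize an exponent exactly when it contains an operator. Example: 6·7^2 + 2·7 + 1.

base 3: 9 = 3^2; at 4: 4^2 = 16; next = 15
base 4: 15 = 3·4 + 3; at 5: 3·5 + 3 = 18; next = 17
base 5: 17 = 3·5 + 2; at 6: 3·6 + 2 = 20; next = 19
base 6: 19 = 3·6 + 1; at 7: 3·7 + 1 = 22; next = 21
base 7: 21 = 3·7; at 8: 3·8 = 24; next = 23

3·7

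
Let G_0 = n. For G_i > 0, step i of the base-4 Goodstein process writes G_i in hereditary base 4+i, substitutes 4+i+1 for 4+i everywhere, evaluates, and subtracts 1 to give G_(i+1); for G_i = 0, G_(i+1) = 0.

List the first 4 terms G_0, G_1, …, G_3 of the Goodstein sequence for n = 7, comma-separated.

[0] 7 ≡ 4 + 3 (base 4). Lift 5: 8. −1: 7.
[1] 7 ≡ 5 + 2 (base 5). Lift 6: 8. −1: 7.
[2] 7 ≡ 6 + 1 (base 6). Lift 7: 8. −1: 7.

7, 7, 7, 7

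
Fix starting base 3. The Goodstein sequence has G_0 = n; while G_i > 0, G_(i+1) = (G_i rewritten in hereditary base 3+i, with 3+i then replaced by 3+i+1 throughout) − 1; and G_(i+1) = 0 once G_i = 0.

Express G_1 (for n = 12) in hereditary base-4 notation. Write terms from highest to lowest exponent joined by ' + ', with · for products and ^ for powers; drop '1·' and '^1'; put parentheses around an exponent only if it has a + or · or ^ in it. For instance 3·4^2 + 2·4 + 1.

base 3: 12 = 3^2 + 3; at 4: 4^2 + 4 = 20; next = 19
base 4: 19 = 4^2 + 3; at 5: 5^2 + 3 = 28; next = 27

4^2 + 3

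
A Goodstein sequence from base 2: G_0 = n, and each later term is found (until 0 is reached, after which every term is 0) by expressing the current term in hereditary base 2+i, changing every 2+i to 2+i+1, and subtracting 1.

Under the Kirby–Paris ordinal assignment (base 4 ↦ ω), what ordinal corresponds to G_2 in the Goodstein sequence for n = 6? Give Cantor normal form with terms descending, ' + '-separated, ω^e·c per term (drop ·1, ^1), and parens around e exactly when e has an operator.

ω^ω + 1

(0) 6|_2 = 2^2 + 2 ↦ 3^3 + 3|_3 = 30 ⇒ 29
(1) 29|_3 = 3^3 + 2 ↦ 4^4 + 2|_4 = 258 ⇒ 257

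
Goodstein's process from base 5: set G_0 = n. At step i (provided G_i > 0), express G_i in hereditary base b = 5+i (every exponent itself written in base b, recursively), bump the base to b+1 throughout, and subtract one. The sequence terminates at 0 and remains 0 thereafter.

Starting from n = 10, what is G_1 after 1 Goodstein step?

11

step 0: 10 = 2·5; sub 6 for 5: 2·6; = 12; G_1 = 12−1 = 11
step 1: 11 = 6 + 5; sub 7 for 6: 7 + 5; = 12; G_2 = 12−1 = 11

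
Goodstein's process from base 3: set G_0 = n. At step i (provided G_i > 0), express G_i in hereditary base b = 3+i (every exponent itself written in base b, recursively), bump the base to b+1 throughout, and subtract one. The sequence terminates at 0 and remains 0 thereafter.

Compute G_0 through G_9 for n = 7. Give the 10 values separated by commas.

7, 8, 9, 9, 9, 9, 9, 9, 8, 7

i=0: 7 = 2·3 + 1 (b=3); 3→4: 2·4 + 1 = 9; 9−1 = 8
i=1: 8 = 2·4 (b=4); 4→5: 2·5 = 10; 10−1 = 9
i=2: 9 = 5 + 4 (b=5); 5→6: 6 + 4 = 10; 10−1 = 9
i=3: 9 = 6 + 3 (b=6); 6→7: 7 + 3 = 10; 10−1 = 9
i=4: 9 = 7 + 2 (b=7); 7→8: 8 + 2 = 10; 10−1 = 9
i=5: 9 = 8 + 1 (b=8); 8→9: 9 + 1 = 10; 10−1 = 9
i=6: 9 = 9 (b=9); 9→10: 10 = 10; 10−1 = 9
i=7: 9 = 9 (b=10); 10→11: 9 = 9; 9−1 = 8
i=8: 8 = 8 (b=11); 11→12: 8 = 8; 8−1 = 7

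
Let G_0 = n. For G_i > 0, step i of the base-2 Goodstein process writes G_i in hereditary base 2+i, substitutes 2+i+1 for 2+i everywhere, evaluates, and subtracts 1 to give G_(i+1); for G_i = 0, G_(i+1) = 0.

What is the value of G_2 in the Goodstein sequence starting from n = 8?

553

i=0: 8 = 2^(2 + 1) (b=2); 2→3: 3^(3 + 1) = 81; 81−1 = 80
i=1: 80 = 2·3^3 + 2·3^2 + 2·3 + 2 (b=3); 3→4: 2·4^4 + 2·4^2 + 2·4 + 2 = 554; 554−1 = 553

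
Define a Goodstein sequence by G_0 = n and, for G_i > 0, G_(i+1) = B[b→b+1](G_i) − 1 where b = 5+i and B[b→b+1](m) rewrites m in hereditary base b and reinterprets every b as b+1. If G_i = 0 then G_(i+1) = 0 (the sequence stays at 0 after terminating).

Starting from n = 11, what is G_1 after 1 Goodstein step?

[0] 11 ≡ 2·5 + 1 (base 5). Lift 6: 13. −1: 12.
[1] 12 ≡ 2·6 (base 6). Lift 7: 14. −1: 13.

12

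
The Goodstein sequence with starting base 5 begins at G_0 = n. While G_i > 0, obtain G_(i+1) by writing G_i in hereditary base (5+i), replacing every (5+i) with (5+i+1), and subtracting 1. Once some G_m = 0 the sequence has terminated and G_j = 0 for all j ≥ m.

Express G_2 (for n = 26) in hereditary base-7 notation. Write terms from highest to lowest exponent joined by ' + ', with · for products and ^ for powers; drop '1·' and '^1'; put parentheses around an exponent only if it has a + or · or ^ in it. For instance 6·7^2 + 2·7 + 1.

6·7 + 6

i=0: 26 = 5^2 + 1 (b=5); 5→6: 6^2 + 1 = 37; 37−1 = 36
i=1: 36 = 6^2 (b=6); 6→7: 7^2 = 49; 49−1 = 48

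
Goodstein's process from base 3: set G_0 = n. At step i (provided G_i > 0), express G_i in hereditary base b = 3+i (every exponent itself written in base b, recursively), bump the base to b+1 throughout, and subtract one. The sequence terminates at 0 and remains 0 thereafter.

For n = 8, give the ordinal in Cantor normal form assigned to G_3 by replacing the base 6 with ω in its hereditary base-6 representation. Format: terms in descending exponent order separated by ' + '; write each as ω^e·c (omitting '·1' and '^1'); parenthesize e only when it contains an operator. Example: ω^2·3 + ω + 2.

[0] 8 ≡ 2·3 + 2 (base 3). Lift 4: 10. −1: 9.
[1] 9 ≡ 2·4 + 1 (base 4). Lift 5: 11. −1: 10.
[2] 10 ≡ 2·5 (base 5). Lift 6: 12. −1: 11.
[3] 11 ≡ 6 + 5 (base 6). Lift 7: 12. −1: 11.

ω + 5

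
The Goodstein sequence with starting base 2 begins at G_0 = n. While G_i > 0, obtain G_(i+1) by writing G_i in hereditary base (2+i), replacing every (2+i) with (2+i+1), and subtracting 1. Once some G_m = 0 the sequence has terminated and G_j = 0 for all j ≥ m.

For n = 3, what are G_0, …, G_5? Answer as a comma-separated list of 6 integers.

3, 3, 3, 2, 1, 0

base 2: 3 = 2 + 1; at 3: 3 + 1 = 4; next = 3
base 3: 3 = 3; at 4: 4 = 4; next = 3
base 4: 3 = 3; at 5: 3 = 3; next = 2
base 5: 2 = 2; at 6: 2 = 2; next = 1
base 6: 1 = 1; at 7: 1 = 1; next = 0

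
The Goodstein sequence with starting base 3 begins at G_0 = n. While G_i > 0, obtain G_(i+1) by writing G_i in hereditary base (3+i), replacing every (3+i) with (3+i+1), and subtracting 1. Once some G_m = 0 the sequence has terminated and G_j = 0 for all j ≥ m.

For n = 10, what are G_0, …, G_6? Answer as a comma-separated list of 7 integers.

10, 16, 24, 27, 30, 33, 36

G_0=10  [base 3] 3^2 + 1  →[3↦4]→  4^2 + 1 = 17  −1 ⇒ G_1=16
G_1=16  [base 4] 4^2  →[4↦5]→  5^2 = 25  −1 ⇒ G_2=24
G_2=24  [base 5] 4·5 + 4  →[5↦6]→  4·6 + 4 = 28  −1 ⇒ G_3=27
G_3=27  [base 6] 4·6 + 3  →[6↦7]→  4·7 + 3 = 31  −1 ⇒ G_4=30
G_4=30  [base 7] 4·7 + 2  →[7↦8]→  4·8 + 2 = 34  −1 ⇒ G_5=33
G_5=33  [base 8] 4·8 + 1  →[8↦9]→  4·9 + 1 = 37  −1 ⇒ G_6=36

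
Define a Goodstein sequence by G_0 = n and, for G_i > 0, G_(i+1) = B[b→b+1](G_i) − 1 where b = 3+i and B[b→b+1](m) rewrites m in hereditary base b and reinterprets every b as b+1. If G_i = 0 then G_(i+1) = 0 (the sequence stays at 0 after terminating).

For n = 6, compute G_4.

7

[0] 6 ≡ 2·3 (base 3). Lift 4: 8. −1: 7.
[1] 7 ≡ 4 + 3 (base 4). Lift 5: 8. −1: 7.
[2] 7 ≡ 5 + 2 (base 5). Lift 6: 8. −1: 7.
[3] 7 ≡ 6 + 1 (base 6). Lift 7: 8. −1: 7.
[4] 7 ≡ 7 (base 7). Lift 8: 8. −1: 7.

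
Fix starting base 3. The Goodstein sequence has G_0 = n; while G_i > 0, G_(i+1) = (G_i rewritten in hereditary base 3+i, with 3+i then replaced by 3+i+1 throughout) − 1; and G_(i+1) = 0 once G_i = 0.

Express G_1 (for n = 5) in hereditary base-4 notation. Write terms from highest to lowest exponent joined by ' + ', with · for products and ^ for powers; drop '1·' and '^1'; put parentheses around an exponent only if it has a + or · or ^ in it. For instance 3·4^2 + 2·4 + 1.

4 + 1

step 0: 5 = 3 + 2; sub 4 for 3: 4 + 2; = 6; G_1 = 6−1 = 5
step 1: 5 = 4 + 1; sub 5 for 4: 5 + 1; = 6; G_2 = 6−1 = 5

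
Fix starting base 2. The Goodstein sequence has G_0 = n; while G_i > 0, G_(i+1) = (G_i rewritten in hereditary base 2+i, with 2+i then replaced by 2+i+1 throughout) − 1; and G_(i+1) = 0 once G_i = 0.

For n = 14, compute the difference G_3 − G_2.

i=0: 14 = 2^(2 + 1) + 2^2 + 2 (b=2); 2→3: 3^(3 + 1) + 3^3 + 3 = 111; 111−1 = 110
i=1: 110 = 3^(3 + 1) + 3^3 + 2 (b=3); 3→4: 4^(4 + 1) + 4^4 + 2 = 1282; 1282−1 = 1281
i=2: 1281 = 4^(4 + 1) + 4^4 + 1 (b=4); 4→5: 5^(5 + 1) + 5^5 + 1 = 18751; 18751−1 = 18750

17469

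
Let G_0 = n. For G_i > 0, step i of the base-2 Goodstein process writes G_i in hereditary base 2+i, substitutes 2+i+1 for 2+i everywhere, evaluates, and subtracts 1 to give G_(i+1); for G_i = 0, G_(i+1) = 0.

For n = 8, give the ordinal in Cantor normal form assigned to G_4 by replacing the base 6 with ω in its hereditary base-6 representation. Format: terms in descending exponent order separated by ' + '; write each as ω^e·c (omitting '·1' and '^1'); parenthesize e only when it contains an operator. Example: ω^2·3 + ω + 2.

ω^ω·2 + ω^2·2 + ω + 5

i=0: 8 = 2^(2 + 1) (b=2); 2→3: 3^(3 + 1) = 81; 81−1 = 80
i=1: 80 = 2·3^3 + 2·3^2 + 2·3 + 2 (b=3); 3→4: 2·4^4 + 2·4^2 + 2·4 + 2 = 554; 554−1 = 553
i=2: 553 = 2·4^4 + 2·4^2 + 2·4 + 1 (b=4); 4→5: 2·5^5 + 2·5^2 + 2·5 + 1 = 6311; 6311−1 = 6310
i=3: 6310 = 2·5^5 + 2·5^2 + 2·5 (b=5); 5→6: 2·6^6 + 2·6^2 + 2·6 = 93396; 93396−1 = 93395
i=4: 93395 = 2·6^6 + 2·6^2 + 6 + 5 (b=6); 6→7: 2·7^7 + 2·7^2 + 7 + 5 = 1647196; 1647196−1 = 1647195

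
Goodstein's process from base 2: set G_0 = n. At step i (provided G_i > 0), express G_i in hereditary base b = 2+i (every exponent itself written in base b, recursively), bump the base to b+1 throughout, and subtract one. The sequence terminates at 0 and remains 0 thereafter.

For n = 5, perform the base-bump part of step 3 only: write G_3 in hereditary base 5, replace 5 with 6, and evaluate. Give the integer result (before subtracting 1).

776

5 —HB2→ 2^2 + 1 —bump→ 3^3 + 1 = 28 —(−1)→ 27
27 —HB3→ 3^3 —bump→ 4^4 = 256 —(−1)→ 255
255 —HB4→ 3·4^3 + 3·4^2 + 3·4 + 3 —bump→ 3·5^3 + 3·5^2 + 3·5 + 3 = 468 —(−1)→ 467
467 —HB5→ 3·5^3 + 3·5^2 + 3·5 + 2 —bump→ 3·6^3 + 3·6^2 + 3·6 + 2 = 776 —(−1)→ 775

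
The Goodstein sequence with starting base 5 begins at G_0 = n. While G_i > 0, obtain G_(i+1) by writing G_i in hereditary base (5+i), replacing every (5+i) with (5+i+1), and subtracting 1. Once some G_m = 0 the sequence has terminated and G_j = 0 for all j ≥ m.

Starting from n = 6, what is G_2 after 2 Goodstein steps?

6

step 0: 6 = 5 + 1; sub 6 for 5: 6 + 1; = 7; G_1 = 7−1 = 6
step 1: 6 = 6; sub 7 for 6: 7; = 7; G_2 = 7−1 = 6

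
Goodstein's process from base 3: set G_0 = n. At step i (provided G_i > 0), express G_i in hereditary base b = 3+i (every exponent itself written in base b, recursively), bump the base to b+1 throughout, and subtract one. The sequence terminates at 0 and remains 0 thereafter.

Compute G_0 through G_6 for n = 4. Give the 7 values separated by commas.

4, 4, 4, 3, 2, 1, 0

G_0=4  [base 3] 3 + 1  →[3↦4]→  4 + 1 = 5  −1 ⇒ G_1=4
G_1=4  [base 4] 4  →[4↦5]→  5 = 5  −1 ⇒ G_2=4
G_2=4  [base 5] 4  →[5↦6]→  4 = 4  −1 ⇒ G_3=3
G_3=3  [base 6] 3  →[6↦7]→  3 = 3  −1 ⇒ G_4=2
G_4=2  [base 7] 2  →[7↦8]→  2 = 2  −1 ⇒ G_5=1
G_5=1  [base 8] 1  →[8↦9]→  1 = 1  −1 ⇒ G_6=0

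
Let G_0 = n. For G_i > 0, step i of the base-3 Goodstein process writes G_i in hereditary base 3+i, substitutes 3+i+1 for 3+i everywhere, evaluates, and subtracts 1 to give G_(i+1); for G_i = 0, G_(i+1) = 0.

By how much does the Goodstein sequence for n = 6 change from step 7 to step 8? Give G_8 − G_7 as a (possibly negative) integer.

base 3: 6 = 2·3; at 4: 2·4 = 8; next = 7
base 4: 7 = 4 + 3; at 5: 5 + 3 = 8; next = 7
base 5: 7 = 5 + 2; at 6: 6 + 2 = 8; next = 7
base 6: 7 = 6 + 1; at 7: 7 + 1 = 8; next = 7
base 7: 7 = 7; at 8: 8 = 8; next = 7
base 8: 7 = 7; at 9: 7 = 7; next = 6
base 9: 6 = 6; at 10: 6 = 6; next = 5
base 10: 5 = 5; at 11: 5 = 5; next = 4

-1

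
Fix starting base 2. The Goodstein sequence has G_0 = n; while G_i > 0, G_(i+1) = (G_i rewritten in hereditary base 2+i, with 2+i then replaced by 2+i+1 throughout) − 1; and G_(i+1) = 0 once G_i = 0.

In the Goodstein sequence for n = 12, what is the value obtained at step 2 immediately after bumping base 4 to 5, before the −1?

step 0: 12 = 2^(2 + 1) + 2^2; sub 3 for 2: 3^(3 + 1) + 3^3; = 108; G_1 = 108−1 = 107
step 1: 107 = 3^(3 + 1) + 2·3^2 + 2·3 + 2; sub 4 for 3: 4^(4 + 1) + 2·4^2 + 2·4 + 2; = 1066; G_2 = 1066−1 = 1065

15686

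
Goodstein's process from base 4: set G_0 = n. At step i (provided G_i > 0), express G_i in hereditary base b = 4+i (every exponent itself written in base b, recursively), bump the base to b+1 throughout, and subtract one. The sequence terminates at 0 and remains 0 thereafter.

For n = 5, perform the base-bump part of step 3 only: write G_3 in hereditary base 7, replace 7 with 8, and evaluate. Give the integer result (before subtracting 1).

4

[0] 5 ≡ 4 + 1 (base 4). Lift 5: 6. −1: 5.
[1] 5 ≡ 5 (base 5). Lift 6: 6. −1: 5.
[2] 5 ≡ 5 (base 6). Lift 7: 5. −1: 4.
[3] 4 ≡ 4 (base 7). Lift 8: 4. −1: 3.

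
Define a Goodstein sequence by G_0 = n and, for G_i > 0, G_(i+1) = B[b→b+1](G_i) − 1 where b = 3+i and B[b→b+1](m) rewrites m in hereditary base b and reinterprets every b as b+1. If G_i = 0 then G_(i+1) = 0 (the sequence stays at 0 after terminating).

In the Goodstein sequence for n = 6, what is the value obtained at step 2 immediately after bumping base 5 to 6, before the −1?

(0) 6|_3 = 2·3 ↦ 2·4|_4 = 8 ⇒ 7
(1) 7|_4 = 4 + 3 ↦ 5 + 3|_5 = 8 ⇒ 7
(2) 7|_5 = 5 + 2 ↦ 6 + 2|_6 = 8 ⇒ 7

8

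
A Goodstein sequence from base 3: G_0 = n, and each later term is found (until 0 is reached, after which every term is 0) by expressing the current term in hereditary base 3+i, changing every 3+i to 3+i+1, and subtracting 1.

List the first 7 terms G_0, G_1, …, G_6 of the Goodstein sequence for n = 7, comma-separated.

7 —HB3→ 2·3 + 1 —bump→ 2·4 + 1 = 9 —(−1)→ 8
8 —HB4→ 2·4 —bump→ 2·5 = 10 —(−1)→ 9
9 —HB5→ 5 + 4 —bump→ 6 + 4 = 10 —(−1)→ 9
9 —HB6→ 6 + 3 —bump→ 7 + 3 = 10 —(−1)→ 9
9 —HB7→ 7 + 2 —bump→ 8 + 2 = 10 —(−1)→ 9
9 —HB8→ 8 + 1 —bump→ 9 + 1 = 10 —(−1)→ 9

7, 8, 9, 9, 9, 9, 9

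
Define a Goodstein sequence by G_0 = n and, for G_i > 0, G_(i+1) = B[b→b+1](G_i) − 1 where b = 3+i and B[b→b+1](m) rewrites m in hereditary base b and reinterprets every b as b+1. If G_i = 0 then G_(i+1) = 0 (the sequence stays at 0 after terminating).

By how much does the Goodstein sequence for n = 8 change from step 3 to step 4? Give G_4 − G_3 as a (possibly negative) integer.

G_0 = 8. HB_3(8) = 2·3 + 2. Bump = 10. G_1 = 9.
G_1 = 9. HB_4(9) = 2·4 + 1. Bump = 11. G_2 = 10.
G_2 = 10. HB_5(10) = 2·5. Bump = 12. G_3 = 11.
G_3 = 11. HB_6(11) = 6 + 5. Bump = 12. G_4 = 11.

0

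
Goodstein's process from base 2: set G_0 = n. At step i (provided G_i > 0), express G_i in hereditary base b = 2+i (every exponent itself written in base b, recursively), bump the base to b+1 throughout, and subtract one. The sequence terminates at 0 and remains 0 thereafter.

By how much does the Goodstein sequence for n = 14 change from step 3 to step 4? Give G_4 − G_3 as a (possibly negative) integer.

307841

G_0=14  [base 2] 2^(2 + 1) + 2^2 + 2  →[2↦3]→  3^(3 + 1) + 3^3 + 3 = 111  −1 ⇒ G_1=110
G_1=110  [base 3] 3^(3 + 1) + 3^3 + 2  →[3↦4]→  4^(4 + 1) + 4^4 + 2 = 1282  −1 ⇒ G_2=1281
G_2=1281  [base 4] 4^(4 + 1) + 4^4 + 1  →[4↦5]→  5^(5 + 1) + 5^5 + 1 = 18751  −1 ⇒ G_3=18750
G_3=18750  [base 5] 5^(5 + 1) + 5^5  →[5↦6]→  6^(6 + 1) + 6^6 = 326592  −1 ⇒ G_4=326591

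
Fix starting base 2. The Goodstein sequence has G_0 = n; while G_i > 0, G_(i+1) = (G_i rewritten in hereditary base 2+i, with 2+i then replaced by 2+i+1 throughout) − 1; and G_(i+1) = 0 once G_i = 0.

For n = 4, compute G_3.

60

[0] 4 ≡ 2^2 (base 2). Lift 3: 27. −1: 26.
[1] 26 ≡ 2·3^2 + 2·3 + 2 (base 3). Lift 4: 42. −1: 41.
[2] 41 ≡ 2·4^2 + 2·4 + 1 (base 4). Lift 5: 61. −1: 60.
[3] 60 ≡ 2·5^2 + 2·5 (base 5). Lift 6: 84. −1: 83.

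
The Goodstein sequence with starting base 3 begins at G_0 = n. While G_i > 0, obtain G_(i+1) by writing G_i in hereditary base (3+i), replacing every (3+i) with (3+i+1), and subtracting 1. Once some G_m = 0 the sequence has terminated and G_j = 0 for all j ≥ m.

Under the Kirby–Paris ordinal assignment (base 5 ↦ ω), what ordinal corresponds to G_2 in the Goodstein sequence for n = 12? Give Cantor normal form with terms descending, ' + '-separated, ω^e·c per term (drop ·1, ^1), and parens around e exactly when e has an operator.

ω^2 + 2

G_0=12  [base 3] 3^2 + 3  →[3↦4]→  4^2 + 4 = 20  −1 ⇒ G_1=19
G_1=19  [base 4] 4^2 + 3  →[4↦5]→  5^2 + 3 = 28  −1 ⇒ G_2=27
G_2=27  [base 5] 5^2 + 2  →[5↦6]→  6^2 + 2 = 38  −1 ⇒ G_3=37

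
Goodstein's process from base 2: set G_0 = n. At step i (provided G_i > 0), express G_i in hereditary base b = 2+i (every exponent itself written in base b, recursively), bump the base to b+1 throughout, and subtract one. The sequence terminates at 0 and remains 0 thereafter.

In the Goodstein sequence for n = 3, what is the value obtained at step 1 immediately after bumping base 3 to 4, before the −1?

4

i=0: 3 = 2 + 1 (b=2); 2→3: 3 + 1 = 4; 4−1 = 3
i=1: 3 = 3 (b=3); 3→4: 4 = 4; 4−1 = 3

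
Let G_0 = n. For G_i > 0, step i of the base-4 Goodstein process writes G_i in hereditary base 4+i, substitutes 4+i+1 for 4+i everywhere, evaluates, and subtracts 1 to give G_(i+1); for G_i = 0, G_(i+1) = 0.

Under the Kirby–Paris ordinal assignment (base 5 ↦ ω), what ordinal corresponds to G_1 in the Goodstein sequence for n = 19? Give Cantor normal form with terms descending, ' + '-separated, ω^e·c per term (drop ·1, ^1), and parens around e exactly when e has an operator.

19 —HB4→ 4^2 + 3 —bump→ 5^2 + 3 = 28 —(−1)→ 27
27 —HB5→ 5^2 + 2 —bump→ 6^2 + 2 = 38 —(−1)→ 37

ω^2 + 2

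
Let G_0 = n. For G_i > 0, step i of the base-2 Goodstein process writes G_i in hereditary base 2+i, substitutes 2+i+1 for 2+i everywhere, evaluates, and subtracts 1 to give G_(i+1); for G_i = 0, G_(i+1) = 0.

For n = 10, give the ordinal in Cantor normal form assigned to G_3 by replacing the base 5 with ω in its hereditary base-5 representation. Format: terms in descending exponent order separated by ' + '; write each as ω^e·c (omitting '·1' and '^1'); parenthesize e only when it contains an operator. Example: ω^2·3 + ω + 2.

G_0 = 10. HB_2(10) = 2^(2 + 1) + 2. Bump = 84. G_1 = 83.
G_1 = 83. HB_3(83) = 3^(3 + 1) + 2. Bump = 1026. G_2 = 1025.
G_2 = 1025. HB_4(1025) = 4^(4 + 1) + 1. Bump = 15626. G_3 = 15625.
G_3 = 15625. HB_5(15625) = 5^(5 + 1). Bump = 279936. G_4 = 279935.

ω^(ω + 1)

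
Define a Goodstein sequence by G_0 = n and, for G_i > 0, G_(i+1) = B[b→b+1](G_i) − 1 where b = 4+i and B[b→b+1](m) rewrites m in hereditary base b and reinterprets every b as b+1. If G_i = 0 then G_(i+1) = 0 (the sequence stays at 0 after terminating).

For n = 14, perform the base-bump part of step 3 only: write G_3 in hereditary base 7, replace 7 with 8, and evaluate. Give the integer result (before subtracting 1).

step 0: 14 = 3·4 + 2; sub 5 for 4: 3·5 + 2; = 17; G_1 = 17−1 = 16
step 1: 16 = 3·5 + 1; sub 6 for 5: 3·6 + 1; = 19; G_2 = 19−1 = 18
step 2: 18 = 3·6; sub 7 for 6: 3·7; = 21; G_3 = 21−1 = 20
step 3: 20 = 2·7 + 6; sub 8 for 7: 2·8 + 6; = 22; G_4 = 22−1 = 21

22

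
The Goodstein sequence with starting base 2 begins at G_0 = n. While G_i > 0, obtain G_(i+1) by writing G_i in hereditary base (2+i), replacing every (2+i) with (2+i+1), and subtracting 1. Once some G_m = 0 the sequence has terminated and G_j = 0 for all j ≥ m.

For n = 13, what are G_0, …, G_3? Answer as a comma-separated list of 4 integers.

13, 108, 1279, 16092

step 0: 13 = 2^(2 + 1) + 2^2 + 1; sub 3 for 2: 3^(3 + 1) + 3^3 + 1; = 109; G_1 = 109−1 = 108
step 1: 108 = 3^(3 + 1) + 3^3; sub 4 for 3: 4^(4 + 1) + 4^4; = 1280; G_2 = 1280−1 = 1279
step 2: 1279 = 4^(4 + 1) + 3·4^3 + 3·4^2 + 3·4 + 3; sub 5 for 4: 5^(5 + 1) + 3·5^3 + 3·5^2 + 3·5 + 3; = 16093; G_3 = 16093−1 = 16092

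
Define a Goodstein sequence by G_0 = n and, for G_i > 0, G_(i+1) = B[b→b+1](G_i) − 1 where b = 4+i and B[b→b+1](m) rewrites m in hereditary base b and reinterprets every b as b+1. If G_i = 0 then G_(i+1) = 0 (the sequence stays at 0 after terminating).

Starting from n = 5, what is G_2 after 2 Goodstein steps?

5

G_0 = 5. HB_4(5) = 4 + 1. Bump = 6. G_1 = 5.
G_1 = 5. HB_5(5) = 5. Bump = 6. G_2 = 5.
G_2 = 5. HB_6(5) = 5. Bump = 5. G_3 = 4.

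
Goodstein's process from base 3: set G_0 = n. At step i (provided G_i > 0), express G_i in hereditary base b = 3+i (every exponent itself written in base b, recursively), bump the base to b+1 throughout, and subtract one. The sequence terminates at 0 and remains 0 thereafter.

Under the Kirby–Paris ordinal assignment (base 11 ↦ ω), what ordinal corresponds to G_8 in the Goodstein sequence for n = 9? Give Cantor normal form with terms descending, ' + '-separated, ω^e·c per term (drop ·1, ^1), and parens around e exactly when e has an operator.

ω·2 + 4

G_0 = 9. HB_3(9) = 3^2. Bump = 16. G_1 = 15.
G_1 = 15. HB_4(15) = 3·4 + 3. Bump = 18. G_2 = 17.
G_2 = 17. HB_5(17) = 3·5 + 2. Bump = 20. G_3 = 19.
G_3 = 19. HB_6(19) = 3·6 + 1. Bump = 22. G_4 = 21.
G_4 = 21. HB_7(21) = 3·7. Bump = 24. G_5 = 23.
G_5 = 23. HB_8(23) = 2·8 + 7. Bump = 25. G_6 = 24.
G_6 = 24. HB_9(24) = 2·9 + 6. Bump = 26. G_7 = 25.
G_7 = 25. HB_10(25) = 2·10 + 5. Bump = 27. G_8 = 26.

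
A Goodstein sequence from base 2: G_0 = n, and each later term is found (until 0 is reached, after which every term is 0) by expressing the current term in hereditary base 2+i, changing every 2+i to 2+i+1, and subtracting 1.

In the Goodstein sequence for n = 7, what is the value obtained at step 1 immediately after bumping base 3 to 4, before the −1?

[0] 7 ≡ 2^2 + 2 + 1 (base 2). Lift 3: 31. −1: 30.
[1] 30 ≡ 3^3 + 3 (base 3). Lift 4: 260. −1: 259.

260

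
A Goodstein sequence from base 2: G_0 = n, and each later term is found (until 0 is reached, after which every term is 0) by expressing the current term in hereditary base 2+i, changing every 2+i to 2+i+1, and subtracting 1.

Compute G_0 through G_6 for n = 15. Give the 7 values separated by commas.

G_0=15  [base 2] 2^(2 + 1) + 2^2 + 2 + 1  →[2↦3]→  3^(3 + 1) + 3^3 + 3 + 1 = 112  −1 ⇒ G_1=111
G_1=111  [base 3] 3^(3 + 1) + 3^3 + 3  →[3↦4]→  4^(4 + 1) + 4^4 + 4 = 1284  −1 ⇒ G_2=1283
G_2=1283  [base 4] 4^(4 + 1) + 4^4 + 3  →[4↦5]→  5^(5 + 1) + 5^5 + 3 = 18753  −1 ⇒ G_3=18752
G_3=18752  [base 5] 5^(5 + 1) + 5^5 + 2  →[5↦6]→  6^(6 + 1) + 6^6 + 2 = 326594  −1 ⇒ G_4=326593
G_4=326593  [base 6] 6^(6 + 1) + 6^6 + 1  →[6↦7]→  7^(7 + 1) + 7^7 + 1 = 6588345  −1 ⇒ G_5=6588344
G_5=6588344  [base 7] 7^(7 + 1) + 7^7  →[7↦8]→  8^(8 + 1) + 8^8 = 150994944  −1 ⇒ G_6=150994943

15, 111, 1283, 18752, 326593, 6588344, 150994943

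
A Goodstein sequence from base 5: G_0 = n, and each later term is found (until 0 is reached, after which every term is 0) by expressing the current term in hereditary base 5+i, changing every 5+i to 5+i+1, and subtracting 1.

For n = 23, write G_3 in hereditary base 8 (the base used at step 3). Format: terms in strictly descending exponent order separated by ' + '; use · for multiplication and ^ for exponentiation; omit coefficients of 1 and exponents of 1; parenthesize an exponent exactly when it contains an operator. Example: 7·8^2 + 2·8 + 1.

G_0=23  [base 5] 4·5 + 3  →[5↦6]→  4·6 + 3 = 27  −1 ⇒ G_1=26
G_1=26  [base 6] 4·6 + 2  →[6↦7]→  4·7 + 2 = 30  −1 ⇒ G_2=29
G_2=29  [base 7] 4·7 + 1  →[7↦8]→  4·8 + 1 = 33  −1 ⇒ G_3=32
G_3=32  [base 8] 4·8  →[8↦9]→  4·9 = 36  −1 ⇒ G_4=35

4·8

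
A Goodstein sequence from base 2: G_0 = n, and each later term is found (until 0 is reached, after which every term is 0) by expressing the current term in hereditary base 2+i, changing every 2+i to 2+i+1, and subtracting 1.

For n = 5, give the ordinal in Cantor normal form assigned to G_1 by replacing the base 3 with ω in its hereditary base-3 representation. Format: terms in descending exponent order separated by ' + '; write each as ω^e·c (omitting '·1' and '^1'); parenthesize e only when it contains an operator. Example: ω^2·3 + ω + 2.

ω^ω

G_0=5  [base 2] 2^2 + 1  →[2↦3]→  3^3 + 1 = 28  −1 ⇒ G_1=27
G_1=27  [base 3] 3^3  →[3↦4]→  4^4 = 256  −1 ⇒ G_2=255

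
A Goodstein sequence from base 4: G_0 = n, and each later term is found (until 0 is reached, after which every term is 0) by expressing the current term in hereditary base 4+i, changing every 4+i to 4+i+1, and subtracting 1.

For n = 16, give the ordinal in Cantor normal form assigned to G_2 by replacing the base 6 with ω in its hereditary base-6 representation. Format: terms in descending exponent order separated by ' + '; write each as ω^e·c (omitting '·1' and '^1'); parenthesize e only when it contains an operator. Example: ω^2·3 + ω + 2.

ω·4 + 3

16 —HB4→ 4^2 —bump→ 5^2 = 25 —(−1)→ 24
24 —HB5→ 4·5 + 4 —bump→ 4·6 + 4 = 28 —(−1)→ 27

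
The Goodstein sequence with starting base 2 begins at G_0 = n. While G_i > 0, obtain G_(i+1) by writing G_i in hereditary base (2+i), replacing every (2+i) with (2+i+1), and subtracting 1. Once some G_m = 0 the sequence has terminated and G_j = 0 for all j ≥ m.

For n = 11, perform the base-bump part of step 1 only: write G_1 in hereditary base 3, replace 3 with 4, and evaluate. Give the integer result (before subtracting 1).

1028

G_0 = 11. HB_2(11) = 2^(2 + 1) + 2 + 1. Bump = 85. G_1 = 84.
G_1 = 84. HB_3(84) = 3^(3 + 1) + 3. Bump = 1028. G_2 = 1027.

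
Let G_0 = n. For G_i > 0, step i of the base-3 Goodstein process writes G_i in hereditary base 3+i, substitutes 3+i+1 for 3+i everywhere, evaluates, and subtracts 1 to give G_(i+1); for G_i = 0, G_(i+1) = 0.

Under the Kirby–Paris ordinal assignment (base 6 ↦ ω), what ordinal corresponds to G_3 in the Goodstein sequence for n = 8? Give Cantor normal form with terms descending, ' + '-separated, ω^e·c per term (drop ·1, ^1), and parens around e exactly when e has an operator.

ω + 5

G_0=8  [base 3] 2·3 + 2  →[3↦4]→  2·4 + 2 = 10  −1 ⇒ G_1=9
G_1=9  [base 4] 2·4 + 1  →[4↦5]→  2·5 + 1 = 11  −1 ⇒ G_2=10
G_2=10  [base 5] 2·5  →[5↦6]→  2·6 = 12  −1 ⇒ G_3=11
G_3=11  [base 6] 6 + 5  →[6↦7]→  7 + 5 = 12  −1 ⇒ G_4=11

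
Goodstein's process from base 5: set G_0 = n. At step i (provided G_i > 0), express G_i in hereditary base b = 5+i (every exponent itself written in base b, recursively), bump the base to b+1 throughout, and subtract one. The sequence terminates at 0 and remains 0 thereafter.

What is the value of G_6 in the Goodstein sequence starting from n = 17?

step 0: 17 = 3·5 + 2; sub 6 for 5: 3·6 + 2; = 20; G_1 = 20−1 = 19
step 1: 19 = 3·6 + 1; sub 7 for 6: 3·7 + 1; = 22; G_2 = 22−1 = 21
step 2: 21 = 3·7; sub 8 for 7: 3·8; = 24; G_3 = 24−1 = 23
step 3: 23 = 2·8 + 7; sub 9 for 8: 2·9 + 7; = 25; G_4 = 25−1 = 24
step 4: 24 = 2·9 + 6; sub 10 for 9: 2·10 + 6; = 26; G_5 = 26−1 = 25
step 5: 25 = 2·10 + 5; sub 11 for 10: 2·11 + 5; = 27; G_6 = 27−1 = 26
step 6: 26 = 2·11 + 4; sub 12 for 11: 2·12 + 4; = 28; G_7 = 28−1 = 27

26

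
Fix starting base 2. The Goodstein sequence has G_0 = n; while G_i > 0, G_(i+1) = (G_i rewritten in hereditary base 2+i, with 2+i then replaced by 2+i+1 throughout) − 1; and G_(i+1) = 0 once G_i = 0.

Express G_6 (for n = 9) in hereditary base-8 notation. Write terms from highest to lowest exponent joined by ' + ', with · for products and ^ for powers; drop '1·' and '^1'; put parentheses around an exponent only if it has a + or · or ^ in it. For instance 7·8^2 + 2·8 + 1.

3·8^8 + 3·8^3 + 3·8^2 + 2·8 + 7

G_0=9  [base 2] 2^(2 + 1) + 1  →[2↦3]→  3^(3 + 1) + 1 = 82  −1 ⇒ G_1=81
G_1=81  [base 3] 3^(3 + 1)  →[3↦4]→  4^(4 + 1) = 1024  −1 ⇒ G_2=1023
G_2=1023  [base 4] 3·4^4 + 3·4^3 + 3·4^2 + 3·4 + 3  →[4↦5]→  3·5^5 + 3·5^3 + 3·5^2 + 3·5 + 3 = 9843  −1 ⇒ G_3=9842
G_3=9842  [base 5] 3·5^5 + 3·5^3 + 3·5^2 + 3·5 + 2  →[5↦6]→  3·6^6 + 3·6^3 + 3·6^2 + 3·6 + 2 = 140744  −1 ⇒ G_4=140743
G_4=140743  [base 6] 3·6^6 + 3·6^3 + 3·6^2 + 3·6 + 1  →[6↦7]→  3·7^7 + 3·7^3 + 3·7^2 + 3·7 + 1 = 2471827  −1 ⇒ G_5=2471826
G_5=2471826  [base 7] 3·7^7 + 3·7^3 + 3·7^2 + 3·7  →[7↦8]→  3·8^8 + 3·8^3 + 3·8^2 + 3·8 = 50333400  −1 ⇒ G_6=50333399
G_6=50333399  [base 8] 3·8^8 + 3·8^3 + 3·8^2 + 2·8 + 7  →[8↦9]→  3·9^9 + 3·9^3 + 3·9^2 + 2·9 + 7 = 1162263922  −1 ⇒ G_7=1162263921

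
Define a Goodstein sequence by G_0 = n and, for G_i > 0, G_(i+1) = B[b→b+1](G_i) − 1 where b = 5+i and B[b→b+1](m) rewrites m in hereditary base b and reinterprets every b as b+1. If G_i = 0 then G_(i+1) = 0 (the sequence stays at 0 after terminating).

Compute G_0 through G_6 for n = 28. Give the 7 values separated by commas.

28, 38, 50, 64, 80, 87, 94

28 —HB5→ 5^2 + 3 —bump→ 6^2 + 3 = 39 —(−1)→ 38
38 —HB6→ 6^2 + 2 —bump→ 7^2 + 2 = 51 —(−1)→ 50
50 —HB7→ 7^2 + 1 —bump→ 8^2 + 1 = 65 —(−1)→ 64
64 —HB8→ 8^2 —bump→ 9^2 = 81 —(−1)→ 80
80 —HB9→ 8·9 + 8 —bump→ 8·10 + 8 = 88 —(−1)→ 87
87 —HB10→ 8·10 + 7 —bump→ 8·11 + 7 = 95 —(−1)→ 94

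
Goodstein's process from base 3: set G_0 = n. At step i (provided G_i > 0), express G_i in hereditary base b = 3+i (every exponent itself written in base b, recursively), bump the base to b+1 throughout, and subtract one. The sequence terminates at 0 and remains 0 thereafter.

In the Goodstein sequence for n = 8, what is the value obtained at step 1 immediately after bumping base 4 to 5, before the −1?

base 3: 8 = 2·3 + 2; at 4: 2·4 + 2 = 10; next = 9
base 4: 9 = 2·4 + 1; at 5: 2·5 + 1 = 11; next = 10

11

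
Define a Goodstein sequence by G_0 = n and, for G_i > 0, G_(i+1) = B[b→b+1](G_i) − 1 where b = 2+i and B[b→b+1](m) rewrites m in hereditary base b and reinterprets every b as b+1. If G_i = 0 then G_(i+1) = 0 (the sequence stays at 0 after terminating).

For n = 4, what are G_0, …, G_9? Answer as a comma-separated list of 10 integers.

4, 26, 41, 60, 83, 109, 139, 173, 211, 253

base 2: 4 = 2^2; at 3: 3^3 = 27; next = 26
base 3: 26 = 2·3^2 + 2·3 + 2; at 4: 2·4^2 + 2·4 + 2 = 42; next = 41
base 4: 41 = 2·4^2 + 2·4 + 1; at 5: 2·5^2 + 2·5 + 1 = 61; next = 60
base 5: 60 = 2·5^2 + 2·5; at 6: 2·6^2 + 2·6 = 84; next = 83
base 6: 83 = 2·6^2 + 6 + 5; at 7: 2·7^2 + 7 + 5 = 110; next = 109
base 7: 109 = 2·7^2 + 7 + 4; at 8: 2·8^2 + 8 + 4 = 140; next = 139
base 8: 139 = 2·8^2 + 8 + 3; at 9: 2·9^2 + 9 + 3 = 174; next = 173
base 9: 173 = 2·9^2 + 9 + 2; at 10: 2·10^2 + 10 + 2 = 212; next = 211
base 10: 211 = 2·10^2 + 10 + 1; at 11: 2·11^2 + 11 + 1 = 254; next = 253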